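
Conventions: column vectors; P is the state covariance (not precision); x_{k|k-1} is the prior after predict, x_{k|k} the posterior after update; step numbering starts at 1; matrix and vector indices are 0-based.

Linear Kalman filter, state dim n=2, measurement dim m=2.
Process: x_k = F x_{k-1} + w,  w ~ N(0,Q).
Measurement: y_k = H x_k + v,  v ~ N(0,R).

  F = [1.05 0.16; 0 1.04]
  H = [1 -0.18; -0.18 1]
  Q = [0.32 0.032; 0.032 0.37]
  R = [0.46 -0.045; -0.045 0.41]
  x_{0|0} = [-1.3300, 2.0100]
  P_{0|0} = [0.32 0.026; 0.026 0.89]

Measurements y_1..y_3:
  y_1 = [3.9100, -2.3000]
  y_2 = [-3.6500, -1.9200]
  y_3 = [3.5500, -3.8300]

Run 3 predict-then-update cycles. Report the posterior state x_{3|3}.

step 1: x^-=[-1.0749, 2.0904]  P^-=[0.7043 0.2085; 0.2085 1.3326]  S=[1.1324 -0.1964; -0.1964 1.6904]  K=[0.6095 0.1192; 0.1073 0.7786]  nu=[5.3612, -4.5839]  x^+=[1.6464, -0.9033]  P^+=[0.2882 0.0733; 0.0733 0.3276]
step 2: x^-=[1.5842, -0.9394]  P^-=[0.6707 0.1666; 0.1666 0.7243]  S=[1.0943 -0.1242; -0.1242 1.0961]  K=[0.5980 0.1095; 0.1063 0.6455]  nu=[-5.4033, -0.6954]  x^+=[-1.7232, -1.9627]  P^+=[0.2825 0.0689; 0.0689 0.2723]
step 3: x^-=[-2.1234, -2.0412]  P^-=[0.6616 0.1525; 0.1525 0.6645]  S=[1.0882 -0.1263; -0.1263 1.0410]  K=[0.5948 0.1042; 0.1027 0.6244]  nu=[5.3059, -2.1710]  x^+=[0.8065, -2.8520]  P^+=[0.2809 0.0665; 0.0665 0.2634]

x_post = [0.8065, -2.8520]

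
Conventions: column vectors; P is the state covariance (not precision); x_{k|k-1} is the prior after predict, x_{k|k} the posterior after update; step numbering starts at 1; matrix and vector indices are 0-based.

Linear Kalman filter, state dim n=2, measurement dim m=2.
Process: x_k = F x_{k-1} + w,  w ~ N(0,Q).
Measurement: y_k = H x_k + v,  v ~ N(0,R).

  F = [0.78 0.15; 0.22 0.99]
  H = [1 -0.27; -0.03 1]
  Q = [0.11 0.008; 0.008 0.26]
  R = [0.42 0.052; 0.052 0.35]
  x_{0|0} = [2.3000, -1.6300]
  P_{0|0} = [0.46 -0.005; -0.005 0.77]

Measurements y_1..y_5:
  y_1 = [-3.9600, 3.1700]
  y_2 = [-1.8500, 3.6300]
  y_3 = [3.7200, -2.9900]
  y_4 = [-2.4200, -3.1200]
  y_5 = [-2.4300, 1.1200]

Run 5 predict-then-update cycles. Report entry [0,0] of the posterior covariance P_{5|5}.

step 1: x^-=[1.5495, -1.1077]  P^-=[0.4060 0.1973; 0.1973 1.0348]  S=[0.7949 -0.0407; -0.0407 1.3733]  K=[0.4513 0.1481; -0.0650 0.7473]  nu=[-5.8086, 4.3242]  x^+=[-0.4316, 2.5014]  P^+=[0.2194 0.0819; 0.0819 0.2606]
step 2: x^-=[0.0386, 2.3814]  P^-=[0.2685 0.1503; 0.1503 0.5617]  S=[0.6483 0.0438; 0.0438 0.9029]  K=[0.3421 0.1409; -0.0439 0.6192]  nu=[-1.2456, 1.2497]  x^+=[-0.2113, 3.2100]  P^+=[0.1705 0.0722; 0.0722 0.2166]
step 3: x^-=[0.3167, 3.1314]  P^-=[0.2355 0.1276; 0.1276 0.5120]  S=[0.6239 0.0353; 0.0353 0.8546]  K=[0.3150 0.1280; -0.0509 0.5968]  nu=[4.2488, -6.1119]  x^+=[0.8726, -0.7321]  P^+=[0.1567 0.0659; 0.0659 0.2082]
step 4: x^-=[0.5708, -0.5328]  P^-=[0.2255 0.1189; 0.1189 0.5003]  S=[0.6178 0.0300; 0.0300 0.8434]  K=[0.3071 0.1220; -0.0549 0.5910]  nu=[-3.1347, -2.5701]  x^+=[-0.7054, -1.8794]  P^+=[0.1524 0.0632; 0.0632 0.2059]
step 5: x^-=[-0.8321, -2.0158]  P^-=[0.2222 0.1156; 0.1156 0.4967]  S=[0.6159 0.0278; 0.0278 0.8400]  K=[0.3046 0.1197; -0.0566 0.5891]  nu=[-2.1421, 3.1108]  x^+=[-1.1123, -0.0621]  P^+=[0.1510 0.0622; 0.0622 0.2051]

P_post[0,0] = 0.1510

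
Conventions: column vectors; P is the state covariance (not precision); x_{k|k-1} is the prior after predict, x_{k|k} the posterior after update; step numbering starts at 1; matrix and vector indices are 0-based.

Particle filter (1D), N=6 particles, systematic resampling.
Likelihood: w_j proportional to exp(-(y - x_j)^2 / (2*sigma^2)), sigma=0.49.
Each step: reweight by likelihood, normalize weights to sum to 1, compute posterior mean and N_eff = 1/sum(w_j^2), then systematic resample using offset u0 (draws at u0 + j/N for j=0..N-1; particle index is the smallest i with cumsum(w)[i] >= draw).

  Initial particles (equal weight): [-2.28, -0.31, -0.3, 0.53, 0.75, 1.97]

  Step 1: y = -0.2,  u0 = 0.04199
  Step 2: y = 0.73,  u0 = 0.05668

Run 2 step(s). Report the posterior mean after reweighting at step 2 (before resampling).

step 1: w=[0.0001, 0.4001, 0.4019, 0.1353, 0.0626, 0.0000]  mean=-0.1260  Neff=2.9084  idx=[1, 1, 1, 2, 2, 3]
step 2: w=[0.0723, 0.0723, 0.0723, 0.0754, 0.0754, 0.6323]  mean=0.2227  Neff=2.3426  idx=[0, 3, 5, 5, 5, 5]

post_mean = 0.2227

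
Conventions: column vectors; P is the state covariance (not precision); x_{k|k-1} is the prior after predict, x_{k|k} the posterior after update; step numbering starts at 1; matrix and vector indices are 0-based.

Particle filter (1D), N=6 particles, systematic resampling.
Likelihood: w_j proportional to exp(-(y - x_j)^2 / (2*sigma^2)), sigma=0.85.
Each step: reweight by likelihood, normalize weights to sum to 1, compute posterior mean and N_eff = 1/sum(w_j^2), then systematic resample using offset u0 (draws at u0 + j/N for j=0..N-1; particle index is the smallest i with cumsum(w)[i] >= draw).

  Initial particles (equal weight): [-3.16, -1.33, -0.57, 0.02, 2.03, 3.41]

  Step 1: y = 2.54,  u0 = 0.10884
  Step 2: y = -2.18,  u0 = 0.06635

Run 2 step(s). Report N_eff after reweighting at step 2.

step 1: w=[0.0000, 0.0000, 0.0009, 0.0086, 0.5796, 0.4110]  mean=2.5776  Neff=1.9806  idx=[4, 4, 4, 5, 5, 5]
step 2: w=[0.3333, 0.3333, 0.3333, 0.0000, 0.0000, 0.0000]  mean=2.0301  Neff=3.0005  idx=[0, 0, 1, 1, 2, 2]

N_eff = 3.0005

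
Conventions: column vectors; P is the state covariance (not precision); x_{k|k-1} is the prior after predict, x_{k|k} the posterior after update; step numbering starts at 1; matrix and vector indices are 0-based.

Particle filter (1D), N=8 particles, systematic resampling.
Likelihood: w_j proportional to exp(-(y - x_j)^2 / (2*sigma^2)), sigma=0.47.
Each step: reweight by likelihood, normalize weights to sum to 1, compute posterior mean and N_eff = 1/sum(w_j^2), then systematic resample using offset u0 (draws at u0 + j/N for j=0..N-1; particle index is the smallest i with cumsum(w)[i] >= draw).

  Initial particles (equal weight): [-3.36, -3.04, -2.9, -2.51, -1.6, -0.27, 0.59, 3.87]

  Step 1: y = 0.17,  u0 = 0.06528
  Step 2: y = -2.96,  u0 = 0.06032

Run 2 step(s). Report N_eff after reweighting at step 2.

step 1: w=[0.0000, 0.0000, 0.0000, 0.0000, 0.0006, 0.4900, 0.5094, 0.0000]  mean=0.1673  Neff=2.0018  idx=[5, 5, 5, 5, 6, 6, 6, 6]
step 2: w=[0.2500, 0.2500, 0.2500, 0.2500, 0.0000, 0.0000, 0.0000, 0.0000]  mean=-0.2700  Neff=4.0000  idx=[0, 0, 1, 1, 2, 2, 3, 3]

N_eff = 4.0000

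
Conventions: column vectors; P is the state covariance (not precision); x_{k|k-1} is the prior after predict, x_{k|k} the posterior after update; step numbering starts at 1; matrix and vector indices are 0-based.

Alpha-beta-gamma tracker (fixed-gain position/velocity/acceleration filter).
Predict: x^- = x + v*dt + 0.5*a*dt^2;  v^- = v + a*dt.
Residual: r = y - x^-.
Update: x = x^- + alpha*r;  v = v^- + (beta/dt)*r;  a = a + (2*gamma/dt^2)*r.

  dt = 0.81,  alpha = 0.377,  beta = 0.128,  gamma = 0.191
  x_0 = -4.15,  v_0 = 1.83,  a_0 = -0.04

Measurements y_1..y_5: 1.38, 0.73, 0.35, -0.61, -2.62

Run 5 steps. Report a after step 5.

step 1: x_pred=-2.6808  r=4.0608  x^+=-1.1499  v^+=2.4393  a^+=2.3243
step 2: x_pred=1.5884  r=-0.8584  x^+=1.2648  v^+=4.1864  a^+=1.8245
step 3: x_pred=5.2543  r=-4.9043  x^+=3.4054  v^+=4.8892  a^+=-1.0309
step 4: x_pred=7.0275  r=-7.6375  x^+=4.1481  v^+=2.8473  a^+=-5.4776
step 5: x_pred=4.6575  r=-7.2775  x^+=1.9139  v^+=-2.7396  a^+=-9.7148

a_post = -9.7148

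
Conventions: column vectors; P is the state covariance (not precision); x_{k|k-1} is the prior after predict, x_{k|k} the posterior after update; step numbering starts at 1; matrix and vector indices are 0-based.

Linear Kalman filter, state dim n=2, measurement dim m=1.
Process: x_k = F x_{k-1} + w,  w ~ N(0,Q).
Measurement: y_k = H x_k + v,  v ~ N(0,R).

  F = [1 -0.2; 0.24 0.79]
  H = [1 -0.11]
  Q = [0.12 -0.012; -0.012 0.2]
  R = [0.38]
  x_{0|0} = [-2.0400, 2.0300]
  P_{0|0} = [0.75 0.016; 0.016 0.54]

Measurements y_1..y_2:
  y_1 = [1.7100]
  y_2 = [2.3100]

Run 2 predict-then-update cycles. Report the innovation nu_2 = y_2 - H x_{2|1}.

step 1: x^-=[-2.4460, 1.1141]  P^-=[0.8852 0.0946; 0.0946 0.5863]  S=[1.2515]  K=[0.6990; 0.0240]  nu=[4.2786]  x^+=[0.5447, 1.2169]  P^+=[0.2737 0.0735; 0.0735 0.5856]
step 2: x^-=[0.3014, 1.0921]  P^-=[0.3877 0.0157; 0.0157 0.6091]  S=[0.7716]  K=[0.5002; -0.0664]  nu=[2.1288]  x^+=[1.3662, 0.9506]  P^+=[0.1946 0.0414; 0.0414 0.6057]

innov = [2.1288]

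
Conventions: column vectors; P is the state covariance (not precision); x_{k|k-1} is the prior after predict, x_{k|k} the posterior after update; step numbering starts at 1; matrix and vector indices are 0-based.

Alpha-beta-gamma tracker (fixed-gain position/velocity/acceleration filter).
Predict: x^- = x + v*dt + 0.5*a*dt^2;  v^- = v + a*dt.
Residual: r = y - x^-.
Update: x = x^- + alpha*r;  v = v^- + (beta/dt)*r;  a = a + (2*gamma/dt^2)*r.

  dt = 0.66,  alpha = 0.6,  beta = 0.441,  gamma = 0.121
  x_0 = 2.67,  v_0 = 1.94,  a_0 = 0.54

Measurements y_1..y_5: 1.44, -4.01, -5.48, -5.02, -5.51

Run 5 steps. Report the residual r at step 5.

step 1: x_pred=4.0680  r=-2.6280  x^+=2.4912  v^+=0.5404  a^+=-0.9200
step 2: x_pred=2.6475  r=-6.6575  x^+=-1.3470  v^+=-4.5152  a^+=-4.6186
step 3: x_pred=-5.3330  r=-0.1470  x^+=-5.4212  v^+=-7.6617  a^+=-4.7003
step 4: x_pred=-11.5017  r=6.4817  x^+=-7.6127  v^+=-6.4330  a^+=-1.0994
step 5: x_pred=-12.0979  r=6.5879  x^+=-8.1452  v^+=-2.7567  a^+=2.5606

resid = 6.5879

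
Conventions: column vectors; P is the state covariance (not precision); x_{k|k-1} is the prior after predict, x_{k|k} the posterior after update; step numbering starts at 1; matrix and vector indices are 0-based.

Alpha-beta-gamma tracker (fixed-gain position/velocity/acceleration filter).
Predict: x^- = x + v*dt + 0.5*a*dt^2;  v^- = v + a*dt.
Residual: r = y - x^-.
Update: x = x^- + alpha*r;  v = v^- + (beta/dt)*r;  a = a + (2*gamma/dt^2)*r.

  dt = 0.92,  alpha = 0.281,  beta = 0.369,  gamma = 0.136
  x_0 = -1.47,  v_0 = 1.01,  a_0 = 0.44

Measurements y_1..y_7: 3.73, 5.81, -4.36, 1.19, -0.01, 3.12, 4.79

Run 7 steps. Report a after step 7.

a_post = 4.5215

step 1: x_pred=-0.3546  r=4.0846  x^+=0.7932  v^+=3.0531  a^+=1.7526
step 2: x_pred=4.3437  r=1.4663  x^+=4.7557  v^+=5.2536  a^+=2.2238
step 3: x_pred=10.5302  r=-14.8902  x^+=6.3460  v^+=1.3273  a^+=-2.5613
step 4: x_pred=6.4832  r=-5.2932  x^+=4.9958  v^+=-3.1521  a^+=-4.2623
step 5: x_pred=0.2920  r=-0.3020  x^+=0.2071  v^+=-7.1946  a^+=-4.3594
step 6: x_pred=-8.2568  r=11.3768  x^+=-5.0599  v^+=-6.6422  a^+=-0.7033
step 7: x_pred=-11.4683  r=16.2583  x^+=-6.8997  v^+=-0.7682  a^+=4.5215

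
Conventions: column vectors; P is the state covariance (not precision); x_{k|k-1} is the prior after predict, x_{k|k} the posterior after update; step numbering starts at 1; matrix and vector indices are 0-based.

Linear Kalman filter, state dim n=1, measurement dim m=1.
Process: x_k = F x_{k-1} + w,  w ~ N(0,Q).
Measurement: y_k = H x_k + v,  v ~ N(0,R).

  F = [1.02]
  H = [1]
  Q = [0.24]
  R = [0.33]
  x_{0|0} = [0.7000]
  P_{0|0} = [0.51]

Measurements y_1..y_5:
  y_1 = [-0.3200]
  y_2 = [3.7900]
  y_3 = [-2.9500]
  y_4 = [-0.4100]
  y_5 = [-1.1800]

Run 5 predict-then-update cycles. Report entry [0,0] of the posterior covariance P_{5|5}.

step 1: x^-=[0.7140]  P^-=[0.7706]  S=[1.1006]  K=[0.7002]  nu=[-1.0340]  x^+=[-0.0100]  P^+=[0.2311]
step 2: x^-=[-0.0102]  P^-=[0.4804]  S=[0.8104]  K=[0.5928]  nu=[3.8002]  x^+=[2.2425]  P^+=[0.1956]
step 3: x^-=[2.2874]  P^-=[0.4435]  S=[0.7735]  K=[0.5734]  nu=[-5.2374]  x^+=[-0.7156]  P^+=[0.1892]
step 4: x^-=[-0.7299]  P^-=[0.4369]  S=[0.7669]  K=[0.5697]  nu=[0.3199]  x^+=[-0.5477]  P^+=[0.1880]
step 5: x^-=[-0.5586]  P^-=[0.4356]  S=[0.7656]  K=[0.5690]  nu=[-0.6214]  x^+=[-0.9122]  P^+=[0.1878]

P_post[0,0] = 0.1878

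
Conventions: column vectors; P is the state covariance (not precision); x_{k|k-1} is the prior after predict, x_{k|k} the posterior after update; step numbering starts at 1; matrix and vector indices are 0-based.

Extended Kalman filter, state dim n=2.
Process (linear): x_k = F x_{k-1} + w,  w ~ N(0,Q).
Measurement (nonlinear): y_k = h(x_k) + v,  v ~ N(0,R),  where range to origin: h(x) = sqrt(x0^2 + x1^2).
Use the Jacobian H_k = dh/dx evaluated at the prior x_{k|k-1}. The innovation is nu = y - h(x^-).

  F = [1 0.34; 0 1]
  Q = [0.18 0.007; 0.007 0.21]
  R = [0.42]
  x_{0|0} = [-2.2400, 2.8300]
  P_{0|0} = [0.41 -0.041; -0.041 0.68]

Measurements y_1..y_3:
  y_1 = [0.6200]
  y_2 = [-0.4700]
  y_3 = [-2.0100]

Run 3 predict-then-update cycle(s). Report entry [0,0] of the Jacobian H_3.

H_jac[0,0] = -0.4026

step 1: x^-=[-1.2778, 2.8300]  P^-=[0.6407 0.1972; 0.1972 0.8900]  H_jac=[-0.4115 0.9114]  S=[1.1199]  K=[-0.0750; 0.6519]  nu=[-2.4851]  x^+=[-1.0915, 1.2101]  P^+=[0.6344 0.2519; 0.2519 0.4141]
step 2: x^-=[-0.6801, 1.2101]  P^-=[1.0336 0.3997; 0.3997 0.6241]  H_jac=[-0.4900 0.8717]  S=[0.8010]  K=[-0.1972; 0.4348]  nu=[-1.8581]  x^+=[-0.3136, 0.4022]  P^+=[1.0025 0.4684; 0.4684 0.4727]
step 3: x^-=[-0.1769, 0.4022]  P^-=[1.5556 0.6361; 0.6361 0.6827]  H_jac=[-0.4026 0.9154]  S=[0.7753]  K=[-0.0567; 0.4757]  nu=[-2.4494]  x^+=[-0.0380, -0.7630]  P^+=[1.5531 0.6571; 0.6571 0.5073]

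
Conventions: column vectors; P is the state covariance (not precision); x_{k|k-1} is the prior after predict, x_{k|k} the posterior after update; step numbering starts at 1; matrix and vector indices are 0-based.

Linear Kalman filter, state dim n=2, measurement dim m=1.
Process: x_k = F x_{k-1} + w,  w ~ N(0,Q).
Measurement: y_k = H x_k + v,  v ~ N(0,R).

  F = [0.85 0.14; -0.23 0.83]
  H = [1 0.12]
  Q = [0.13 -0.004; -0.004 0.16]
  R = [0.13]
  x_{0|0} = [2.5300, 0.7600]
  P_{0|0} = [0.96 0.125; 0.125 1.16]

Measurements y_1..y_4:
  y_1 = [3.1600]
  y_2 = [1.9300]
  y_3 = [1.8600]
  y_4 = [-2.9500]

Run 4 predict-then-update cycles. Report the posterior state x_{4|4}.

x_post = [-0.9894, -2.7802]

step 1: x^-=[2.2569, 0.0489]  P^-=[0.8761 0.0273; 0.0273 0.9622]  S=[1.0265]  K=[0.8567; 0.1391]  nu=[0.8972]  x^+=[3.0255, 0.1737]  P^+=[0.1228 -0.0950; -0.0950 0.9423]
step 2: x^-=[2.5960, -0.5517]  P^-=[0.2146 0.0175; 0.0175 0.8519]  S=[0.3610]  K=[0.6001; 0.3317]  nu=[-0.5998]  x^+=[2.2361, -0.7507]  P^+=[0.0845 -0.0543; -0.0543 0.8122]
step 3: x^-=[1.7956, -1.1374]  P^-=[0.1941 0.0373; 0.0373 0.7448]  S=[0.3437]  K=[0.5776; 0.3684]  nu=[0.2009]  x^+=[1.9116, -1.0634]  P^+=[0.0794 -0.0359; -0.0359 0.6981]
step 4: x^-=[1.4760, -1.3223]  P^-=[0.1925 0.0374; 0.0374 0.6588]  S=[0.3410]  K=[0.5777; 0.3417]  nu=[-4.2673]  x^+=[-0.9894, -2.7802]  P^+=[0.0787 -0.0299; -0.0299 0.6190]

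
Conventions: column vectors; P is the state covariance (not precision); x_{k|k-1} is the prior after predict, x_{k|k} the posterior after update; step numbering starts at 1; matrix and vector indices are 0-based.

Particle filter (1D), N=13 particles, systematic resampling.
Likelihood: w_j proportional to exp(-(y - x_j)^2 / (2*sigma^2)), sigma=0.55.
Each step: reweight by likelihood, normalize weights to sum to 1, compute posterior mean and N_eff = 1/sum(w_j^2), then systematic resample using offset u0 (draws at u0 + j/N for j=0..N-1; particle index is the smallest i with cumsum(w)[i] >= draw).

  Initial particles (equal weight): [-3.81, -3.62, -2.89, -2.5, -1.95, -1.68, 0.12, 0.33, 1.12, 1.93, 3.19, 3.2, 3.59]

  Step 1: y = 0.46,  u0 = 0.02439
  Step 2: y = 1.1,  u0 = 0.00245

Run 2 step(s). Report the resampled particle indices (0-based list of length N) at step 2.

step 1: w=[0.0000, 0.0000, 0.0000, 0.0000, 0.0000, 0.0002, 0.3570, 0.4203, 0.2104, 0.0121, 0.0000, 0.0000, 0.0000]  mean=0.4401  Neff=2.8698  idx=[6, 6, 6, 6, 6, 7, 7, 7, 7, 7, 8, 8, 8]
step 2: w=[0.0347, 0.0347, 0.0347, 0.0347, 0.0347, 0.0636, 0.0636, 0.0636, 0.0636, 0.0636, 0.1695, 0.1695, 0.1695]  mean=0.6952  Neff=8.8947  idx=[0, 2, 4, 5, 7, 8, 9, 10, 10, 11, 11, 12, 12]

resampled_idx = [0, 2, 4, 5, 7, 8, 9, 10, 10, 11, 11, 12, 12]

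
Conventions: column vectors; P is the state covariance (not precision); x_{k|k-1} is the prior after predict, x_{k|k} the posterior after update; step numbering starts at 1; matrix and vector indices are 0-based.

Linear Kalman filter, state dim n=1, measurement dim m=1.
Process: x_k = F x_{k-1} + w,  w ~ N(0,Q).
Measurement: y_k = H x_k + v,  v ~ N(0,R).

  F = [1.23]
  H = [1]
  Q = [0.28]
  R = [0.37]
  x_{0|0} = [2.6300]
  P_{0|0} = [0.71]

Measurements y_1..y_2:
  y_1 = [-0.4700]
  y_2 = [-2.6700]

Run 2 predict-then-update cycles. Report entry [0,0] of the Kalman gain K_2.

step 1: x^-=[3.2349]  P^-=[1.3542]  S=[1.7242]  K=[0.7854]  nu=[-3.7049]  x^+=[0.3251]  P^+=[0.2906]
step 2: x^-=[0.3998]  P^-=[0.7196]  S=[1.0896]  K=[0.6604]  nu=[-3.0698]  x^+=[-1.6276]  P^+=[0.2444]

K[0,0] = 0.6604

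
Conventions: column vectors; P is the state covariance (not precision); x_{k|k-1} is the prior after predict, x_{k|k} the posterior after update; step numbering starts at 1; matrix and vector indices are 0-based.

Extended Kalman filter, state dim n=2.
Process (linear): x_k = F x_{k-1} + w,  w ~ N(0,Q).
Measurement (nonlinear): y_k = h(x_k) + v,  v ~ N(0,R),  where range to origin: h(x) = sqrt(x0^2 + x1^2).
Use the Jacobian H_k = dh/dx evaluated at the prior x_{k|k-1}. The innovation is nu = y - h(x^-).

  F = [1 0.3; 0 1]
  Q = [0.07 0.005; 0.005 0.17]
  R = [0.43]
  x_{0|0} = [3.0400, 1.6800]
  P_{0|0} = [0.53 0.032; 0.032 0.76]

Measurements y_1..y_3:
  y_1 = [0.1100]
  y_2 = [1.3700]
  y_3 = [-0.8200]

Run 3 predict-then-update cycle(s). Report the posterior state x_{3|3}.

x_post = [0.3336, -0.8341]

step 1: x^-=[3.5440, 1.6800]  P^-=[0.6876 0.2650; 0.2650 0.9300]  H_jac=[0.9036 0.4283]  S=[1.3672]  K=[0.5375; 0.4665]  nu=[-3.8120]  x^+=[1.4952, -0.0984]  P^+=[0.2926 -0.0778; -0.0778 0.6324]
step 2: x^-=[1.4656, -0.0984]  P^-=[0.3729 0.1169; 0.1169 0.8024]  H_jac=[0.9978 -0.0670]  S=[0.7892]  K=[0.4615; 0.0797]  nu=[-0.0989]  x^+=[1.4200, -0.1062]  P^+=[0.2048 0.0879; 0.0879 0.7974]
step 3: x^-=[1.3881, -0.1062]  P^-=[0.3993 0.3321; 0.3321 0.9674]  H_jac=[0.9971 -0.0763]  S=[0.7821]  K=[0.4767; 0.3290]  nu=[-2.2122]  x^+=[0.3336, -0.8341]  P^+=[0.2216 0.2095; 0.2095 0.8828]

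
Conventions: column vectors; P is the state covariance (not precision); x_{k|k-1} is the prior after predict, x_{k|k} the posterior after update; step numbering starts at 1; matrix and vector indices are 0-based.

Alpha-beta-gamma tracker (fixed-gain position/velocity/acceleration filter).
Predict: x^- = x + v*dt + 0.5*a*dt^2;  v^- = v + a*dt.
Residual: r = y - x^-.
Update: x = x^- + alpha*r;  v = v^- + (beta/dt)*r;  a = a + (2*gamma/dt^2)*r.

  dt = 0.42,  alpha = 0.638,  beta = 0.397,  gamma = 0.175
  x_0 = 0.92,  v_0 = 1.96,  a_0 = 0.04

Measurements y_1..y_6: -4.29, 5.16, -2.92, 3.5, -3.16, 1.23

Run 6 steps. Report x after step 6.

x_post = 0.2217

step 1: x_pred=1.7467  r=-6.0367  x^+=-2.1047  v^+=-3.7293  a^+=-11.9376
step 2: x_pred=-4.7239  r=9.8839  x^+=1.5820  v^+=0.5995  a^+=7.6733
step 3: x_pred=2.5106  r=-5.4306  x^+=-0.9541  v^+=-1.3109  a^+=-3.1017
step 4: x_pred=-1.7783  r=5.2783  x^+=1.5893  v^+=2.3756  a^+=7.3711
step 5: x_pred=3.2372  r=-6.3972  x^+=-0.8442  v^+=-0.5754  a^+=-5.3217
step 6: x_pred=-1.5553  r=2.7853  x^+=0.2217  v^+=-0.1777  a^+=0.2046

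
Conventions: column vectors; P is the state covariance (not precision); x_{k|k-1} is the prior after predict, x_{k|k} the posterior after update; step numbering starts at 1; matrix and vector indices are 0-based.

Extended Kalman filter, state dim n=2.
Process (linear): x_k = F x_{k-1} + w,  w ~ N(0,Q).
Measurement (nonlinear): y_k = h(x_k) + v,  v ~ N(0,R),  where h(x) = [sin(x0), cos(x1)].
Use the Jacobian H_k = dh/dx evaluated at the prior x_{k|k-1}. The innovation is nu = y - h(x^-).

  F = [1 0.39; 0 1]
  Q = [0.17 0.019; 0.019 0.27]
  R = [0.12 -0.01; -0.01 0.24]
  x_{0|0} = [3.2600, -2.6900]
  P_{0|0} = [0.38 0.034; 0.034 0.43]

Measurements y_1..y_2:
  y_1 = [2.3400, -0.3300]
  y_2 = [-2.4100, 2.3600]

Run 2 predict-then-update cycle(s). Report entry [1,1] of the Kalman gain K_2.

K[1,1] = 0.7842

step 1: x^-=[2.2109, -2.6900]  P^-=[0.6419 0.2207; 0.2207 0.7000]  H_jac=[-0.5973 0.0000; 0.0000 0.4364]  S=[0.3490 -0.0675; -0.0675 0.3733]  K=[-1.0867 0.0614; -0.2273 0.7772]  nu=[1.5380, 0.5698]  x^+=[0.5746, -2.5968]  P^+=[0.2194 0.0587; 0.0587 0.4326]
step 2: x^-=[-0.4382, -2.5968]  P^-=[0.5009 0.2464; 0.2464 0.7026]  H_jac=[0.9055 0.0000; 0.0000 0.5182]  S=[0.5308 0.1056; 0.1056 0.4287]  K=[0.8364 0.0918; 0.2643 0.7842]  nu=[-1.9857, 3.2153]  x^+=[-1.8039, -0.6002]  P^+=[0.1098 0.0264; 0.0264 0.3581]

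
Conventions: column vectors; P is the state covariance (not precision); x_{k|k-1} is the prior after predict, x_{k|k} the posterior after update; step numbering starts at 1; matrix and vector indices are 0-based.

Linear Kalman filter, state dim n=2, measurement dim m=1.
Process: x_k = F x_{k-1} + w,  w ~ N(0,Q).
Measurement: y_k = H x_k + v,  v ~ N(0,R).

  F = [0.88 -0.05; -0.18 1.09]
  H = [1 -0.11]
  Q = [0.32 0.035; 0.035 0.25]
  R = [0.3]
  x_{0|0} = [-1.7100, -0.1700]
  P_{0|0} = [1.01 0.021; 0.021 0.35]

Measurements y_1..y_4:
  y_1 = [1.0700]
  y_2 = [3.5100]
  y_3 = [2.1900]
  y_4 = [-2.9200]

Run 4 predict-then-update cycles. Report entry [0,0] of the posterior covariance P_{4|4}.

P_post[0,0] = 0.1913

step 1: x^-=[-1.4963, 0.1225]  P^-=[1.1012 -0.1237; -0.1237 0.6903]  S=[1.4367]  K=[0.7759; -0.1390]  nu=[2.5798]  x^+=[0.5054, -0.2360]  P^+=[0.2362 0.0312; 0.0312 0.6626]
step 2: x^-=[0.4565, -0.3482]  P^-=[0.5018 -0.0083; -0.0083 1.0326]  S=[0.8162]  K=[0.6160; -0.1494]  nu=[3.0152]  x^+=[2.3138, -0.7986]  P^+=[0.1921 0.0668; 0.0668 1.0144]
step 3: x^-=[2.0761, -1.2870]  P^-=[0.4655 0.0139; 0.0139 1.4352]  S=[0.7798]  K=[0.5950; -0.1846]  nu=[-0.0277]  x^+=[2.0596, -1.2819]  P^+=[0.1894 0.0996; 0.0996 1.4087]
step 4: x^-=[1.8766, -1.7680]  P^-=[0.4615 0.0246; 0.0246 1.8907]  S=[0.7789]  K=[0.5890; -0.2354]  nu=[-4.9911]  x^+=[-1.0629, -0.5931]  P^+=[0.1913 0.1326; 0.1326 1.8475]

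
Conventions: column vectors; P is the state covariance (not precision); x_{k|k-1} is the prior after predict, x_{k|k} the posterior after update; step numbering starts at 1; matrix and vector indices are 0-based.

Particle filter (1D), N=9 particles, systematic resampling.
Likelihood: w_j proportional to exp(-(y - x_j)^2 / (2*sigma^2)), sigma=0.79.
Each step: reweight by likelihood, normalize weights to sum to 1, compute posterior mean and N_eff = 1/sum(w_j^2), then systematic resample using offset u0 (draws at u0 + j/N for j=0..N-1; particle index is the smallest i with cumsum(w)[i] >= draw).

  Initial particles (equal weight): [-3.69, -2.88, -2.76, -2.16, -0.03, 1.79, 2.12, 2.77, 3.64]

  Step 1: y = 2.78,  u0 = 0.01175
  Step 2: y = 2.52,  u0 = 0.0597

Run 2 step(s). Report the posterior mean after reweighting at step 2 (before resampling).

step 1: w=[0.0000, 0.0000, 0.0000, 0.0000, 0.0007, 0.1679, 0.2597, 0.3682, 0.2036]  mean=2.6119  Neff=3.6681  idx=[5, 5, 6, 6, 7, 7, 7, 7, 8]
step 2: w=[0.0902, 0.0902, 0.1216, 0.1216, 0.1315, 0.1315, 0.1315, 0.1315, 0.0506]  mean=2.4792  Neff=8.5088  idx=[0, 1, 2, 3, 4, 5, 6, 7, 7]

post_mean = 2.4792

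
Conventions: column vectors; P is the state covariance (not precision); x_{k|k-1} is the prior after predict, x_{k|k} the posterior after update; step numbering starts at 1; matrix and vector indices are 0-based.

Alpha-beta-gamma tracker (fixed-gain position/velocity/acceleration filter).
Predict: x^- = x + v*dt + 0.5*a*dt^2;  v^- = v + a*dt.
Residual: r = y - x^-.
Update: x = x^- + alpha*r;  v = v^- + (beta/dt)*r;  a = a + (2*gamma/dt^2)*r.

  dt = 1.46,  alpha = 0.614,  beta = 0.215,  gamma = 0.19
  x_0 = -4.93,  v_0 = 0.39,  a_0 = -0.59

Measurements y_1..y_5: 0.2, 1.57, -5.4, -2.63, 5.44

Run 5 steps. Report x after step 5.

x_post = 2.0283

step 1: x_pred=-4.9894  r=5.1894  x^+=-1.8031  v^+=0.2928  a^+=0.3351
step 2: x_pred=-1.0185  r=2.5885  x^+=0.5709  v^+=1.1632  a^+=0.7966
step 3: x_pred=3.1182  r=-8.5182  x^+=-2.1120  v^+=1.0718  a^+=-0.7220
step 4: x_pred=-1.3166  r=-1.3134  x^+=-2.1230  v^+=-0.1757  a^+=-0.9561
step 5: x_pred=-3.3985  r=8.8385  x^+=2.0283  v^+=-0.2700  a^+=0.6195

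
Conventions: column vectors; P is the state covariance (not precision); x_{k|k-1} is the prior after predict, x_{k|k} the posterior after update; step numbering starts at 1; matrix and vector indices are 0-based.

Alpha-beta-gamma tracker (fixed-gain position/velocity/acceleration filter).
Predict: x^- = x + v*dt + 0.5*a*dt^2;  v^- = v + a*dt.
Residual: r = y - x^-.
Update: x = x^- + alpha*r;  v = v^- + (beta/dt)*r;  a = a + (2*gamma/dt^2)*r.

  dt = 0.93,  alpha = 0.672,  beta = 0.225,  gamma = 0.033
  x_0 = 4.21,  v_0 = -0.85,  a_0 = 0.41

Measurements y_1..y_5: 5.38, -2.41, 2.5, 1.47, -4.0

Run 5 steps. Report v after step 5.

v_post = -1.0954

step 1: x_pred=3.5968  r=1.7832  x^+=4.7951  v^+=-0.0373  a^+=0.5461
step 2: x_pred=4.9966  r=-7.4066  x^+=0.0194  v^+=-1.3213  a^+=-0.0191
step 3: x_pred=-1.2178  r=3.7178  x^+=1.2806  v^+=-0.4397  a^+=0.2646
step 4: x_pred=0.9861  r=0.4839  x^+=1.3113  v^+=-0.0765  a^+=0.3015
step 5: x_pred=1.3705  r=-5.3705  x^+=-2.2385  v^+=-1.0954  a^+=-0.1083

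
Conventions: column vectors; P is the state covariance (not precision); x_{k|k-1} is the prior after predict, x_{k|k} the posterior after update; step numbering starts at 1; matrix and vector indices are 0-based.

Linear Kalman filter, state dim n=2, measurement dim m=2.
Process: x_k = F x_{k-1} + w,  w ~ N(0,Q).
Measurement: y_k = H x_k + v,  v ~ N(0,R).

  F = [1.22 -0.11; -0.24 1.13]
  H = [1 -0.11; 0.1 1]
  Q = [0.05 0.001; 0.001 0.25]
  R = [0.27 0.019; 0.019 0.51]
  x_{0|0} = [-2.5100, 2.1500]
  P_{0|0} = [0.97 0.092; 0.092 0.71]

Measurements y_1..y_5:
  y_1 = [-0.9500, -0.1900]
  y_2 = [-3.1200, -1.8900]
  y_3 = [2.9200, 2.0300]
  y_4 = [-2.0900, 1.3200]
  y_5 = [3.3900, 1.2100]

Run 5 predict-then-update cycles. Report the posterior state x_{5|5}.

step 1: x^-=[-3.2987, 3.0319]  P^-=[1.4776 -0.2420; -0.2420 1.1626]  S=[1.8150 -0.2005; -0.2005 1.6389]  K=[0.8337 0.0445; -0.1288 0.6788]  nu=[2.6822, -2.8920]  x^+=[-1.1911, 0.7232]  P^+=[0.2277 0.0158; 0.0158 0.3422]
step 2: x^-=[-1.5327, 1.1031]  P^-=[0.3888 -0.0861; -0.0861 0.6915]  S=[0.6861 -0.1033; -0.1033 1.1882]  K=[0.5821 0.0109; -0.1518 0.5615]  nu=[-1.4660, -2.8398]  x^+=[-2.4170, -0.2691]  P^+=[0.1575 0.0009; 0.0009 0.2834]
step 3: x^-=[-2.9191, 0.2760]  P^-=[0.2876 -0.0791; -0.0791 0.6205]  S=[0.5825 -0.0987; -0.0987 1.1175]  K=[0.5086 -0.0001; -0.1625 0.5338]  nu=[5.8695, 2.0459]  x^+=[0.0660, 0.4142]  P^+=[0.1369 -0.0041; -0.0041 0.2696]
step 4: x^-=[0.0350, 0.4522]  P^-=[0.2581 -0.0783; -0.0783 0.6043]  S=[0.5526 -0.0991; -0.0991 1.1012]  K=[0.4818 -0.0043; -0.1676 0.5266]  nu=[-2.0752, 0.8643]  x^+=[-0.9687, 1.2550]  P^+=[0.1294 -0.0060; -0.0060 0.2660]
step 5: x^-=[-1.3198, 1.6507]  P^-=[0.2474 -0.0783; -0.0783 0.6003]  S=[0.5419 -0.0998; -0.0998 1.0971]  K=[0.4713 -0.0060; -0.1698 0.5246]  nu=[4.8914, -0.3087]  x^+=[0.9873, 0.6580]  P^+=[0.1264 -0.0067; -0.0067 0.2650]

x_post = [0.9873, 0.6580]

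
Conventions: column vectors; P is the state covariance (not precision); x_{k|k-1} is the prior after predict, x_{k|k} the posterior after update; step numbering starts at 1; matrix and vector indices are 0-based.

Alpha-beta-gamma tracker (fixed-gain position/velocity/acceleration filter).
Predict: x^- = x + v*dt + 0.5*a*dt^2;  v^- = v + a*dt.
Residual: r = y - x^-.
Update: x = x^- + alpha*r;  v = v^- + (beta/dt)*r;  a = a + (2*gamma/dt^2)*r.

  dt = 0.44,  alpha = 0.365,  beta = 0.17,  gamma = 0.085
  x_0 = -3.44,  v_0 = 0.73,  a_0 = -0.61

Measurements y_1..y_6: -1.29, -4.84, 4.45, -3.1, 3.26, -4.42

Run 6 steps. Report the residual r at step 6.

step 1: x_pred=-3.1778  r=1.8878  x^+=-2.4888  v^+=1.1910  a^+=1.0477
step 2: x_pred=-1.8633  r=-2.9767  x^+=-2.9498  v^+=0.5019  a^+=-1.5661
step 3: x_pred=-2.8806  r=7.3306  x^+=-0.2049  v^+=2.6451  a^+=4.8709
step 4: x_pred=1.4304  r=-4.5304  x^+=-0.2232  v^+=3.0379  a^+=0.8927
step 5: x_pred=1.1999  r=2.0601  x^+=1.9518  v^+=4.2266  a^+=2.7017
step 6: x_pred=4.0731  r=-8.4931  x^+=0.9731  v^+=2.1339  a^+=-4.7561

resid = -8.4931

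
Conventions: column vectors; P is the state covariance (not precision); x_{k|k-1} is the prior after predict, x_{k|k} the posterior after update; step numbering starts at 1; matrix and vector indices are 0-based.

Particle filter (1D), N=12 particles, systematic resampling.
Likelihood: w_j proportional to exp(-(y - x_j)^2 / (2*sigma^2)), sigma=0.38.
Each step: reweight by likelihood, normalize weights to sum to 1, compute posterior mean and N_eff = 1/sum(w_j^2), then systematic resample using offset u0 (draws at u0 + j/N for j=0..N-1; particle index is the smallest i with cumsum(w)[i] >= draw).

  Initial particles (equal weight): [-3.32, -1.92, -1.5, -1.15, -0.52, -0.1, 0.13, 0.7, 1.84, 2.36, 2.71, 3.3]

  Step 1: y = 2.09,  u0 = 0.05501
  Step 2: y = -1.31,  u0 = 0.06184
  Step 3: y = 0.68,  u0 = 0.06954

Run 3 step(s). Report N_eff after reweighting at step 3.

N_eff = 12.0000

step 1: w=[0.0000, 0.0000, 0.0000, 0.0000, 0.0000, 0.0000, 0.0000, 0.0007, 0.4344, 0.4190, 0.1425, 0.0034]  mean=2.1861  Neff=2.6000  idx=[8, 8, 8, 8, 8, 9, 9, 9, 9, 9, 10, 10]
step 2: w=[0.2000, 0.2000, 0.2000, 0.2000, 0.2000, 0.0000, 0.0000, 0.0000, 0.0000, 0.0000, 0.0000, 0.0000]  mean=1.8400  Neff=5.0000  idx=[0, 0, 1, 1, 1, 2, 2, 3, 3, 4, 4, 4]
step 3: w=[0.0833, 0.0833, 0.0833, 0.0833, 0.0833, 0.0833, 0.0833, 0.0833, 0.0833, 0.0833, 0.0833, 0.0833]  mean=1.8400  Neff=12.0000  idx=[0, 1, 2, 3, 4, 5, 6, 7, 8, 9, 10, 11]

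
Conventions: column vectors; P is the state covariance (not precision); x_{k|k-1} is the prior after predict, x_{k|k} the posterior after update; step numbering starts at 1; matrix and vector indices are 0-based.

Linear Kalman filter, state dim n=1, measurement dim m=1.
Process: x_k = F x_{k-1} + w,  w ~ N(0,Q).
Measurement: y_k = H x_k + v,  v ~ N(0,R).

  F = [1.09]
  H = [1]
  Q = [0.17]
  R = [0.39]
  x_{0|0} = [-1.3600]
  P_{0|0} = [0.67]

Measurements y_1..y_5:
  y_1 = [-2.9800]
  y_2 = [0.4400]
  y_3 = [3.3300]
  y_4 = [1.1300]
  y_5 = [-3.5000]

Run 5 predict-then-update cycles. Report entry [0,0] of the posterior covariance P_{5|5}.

P_post[0,0] = 0.1995

step 1: x^-=[-1.4824]  P^-=[0.9660]  S=[1.3560]  K=[0.7124]  nu=[-1.4976]  x^+=[-2.5493]  P^+=[0.2778]
step 2: x^-=[-2.7787]  P^-=[0.5001]  S=[0.8901]  K=[0.5618]  nu=[3.2187]  x^+=[-0.9703]  P^+=[0.2191]
step 3: x^-=[-1.0576]  P^-=[0.4303]  S=[0.8203]  K=[0.5246]  nu=[4.3876]  x^+=[1.2441]  P^+=[0.2046]
step 4: x^-=[1.3560]  P^-=[0.4131]  S=[0.8031]  K=[0.5144]  nu=[-0.2260]  x^+=[1.2398]  P^+=[0.2006]
step 5: x^-=[1.3513]  P^-=[0.4083]  S=[0.7983]  K=[0.5115]  nu=[-4.8513]  x^+=[-1.1300]  P^+=[0.1995]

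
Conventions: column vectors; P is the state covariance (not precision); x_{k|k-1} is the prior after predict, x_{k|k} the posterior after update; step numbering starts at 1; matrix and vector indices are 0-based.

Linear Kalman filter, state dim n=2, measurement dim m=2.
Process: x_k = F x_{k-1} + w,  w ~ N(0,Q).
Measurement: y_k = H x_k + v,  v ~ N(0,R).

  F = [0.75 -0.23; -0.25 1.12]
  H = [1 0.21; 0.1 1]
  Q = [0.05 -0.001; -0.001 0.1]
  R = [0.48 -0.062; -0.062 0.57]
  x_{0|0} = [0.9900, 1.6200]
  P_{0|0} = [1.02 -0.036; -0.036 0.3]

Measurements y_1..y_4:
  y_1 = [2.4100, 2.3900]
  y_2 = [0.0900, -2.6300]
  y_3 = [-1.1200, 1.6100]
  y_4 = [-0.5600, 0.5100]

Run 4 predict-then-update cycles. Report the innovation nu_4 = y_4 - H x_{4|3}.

step 1: x^-=[0.3699, 1.5669]  P^-=[0.6520 -0.3018; -0.3018 0.5602]  S=[1.0300 -0.1873; -0.1873 1.0764]  K=[0.5489 -0.1243; -0.0922 0.4764]  nu=[1.7111, 0.7861]  x^+=[1.2114, 1.7837]  P^+=[0.2995 -0.1348; -0.1348 0.2907]
step 2: x^-=[0.4983, 1.6948]  P^-=[0.2804 -0.2531; -0.2531 0.5589]  S=[0.6787 -0.1750; -0.1750 1.0811]  K=[0.2934 -0.1607; -0.0758 0.4813]  nu=[-0.7642, -4.3747]  x^+=[0.9770, -0.3528]  P^+=[0.1776 -0.1275; -0.1275 0.2918]
step 3: x^-=[0.8139, -0.6394]  P^-=[0.2093 -0.2239; -0.2239 0.5485]  S=[0.6195 -0.1545; -0.1545 1.0759]  K=[0.2229 -0.1567; -0.0555 0.4811]  nu=[-1.7996, 2.1680]  x^+=[0.0731, 0.5035]  P^+=[0.1413 -0.1173; -0.1173 0.2894]
step 4: x^-=[-0.0610, 0.5457]  P^-=[0.1853 -0.2073; -0.2073 0.5375]  S=[0.6019 -0.1422; -0.1422 1.0679]  K=[0.2000 -0.1501; -0.0439 0.4781]  nu=[-0.6136, -0.0296]  x^+=[-0.1793, 0.5585]  P^+=[0.1286 -0.1108; -0.1108 0.2863]

innov = [-0.6136, -0.0296]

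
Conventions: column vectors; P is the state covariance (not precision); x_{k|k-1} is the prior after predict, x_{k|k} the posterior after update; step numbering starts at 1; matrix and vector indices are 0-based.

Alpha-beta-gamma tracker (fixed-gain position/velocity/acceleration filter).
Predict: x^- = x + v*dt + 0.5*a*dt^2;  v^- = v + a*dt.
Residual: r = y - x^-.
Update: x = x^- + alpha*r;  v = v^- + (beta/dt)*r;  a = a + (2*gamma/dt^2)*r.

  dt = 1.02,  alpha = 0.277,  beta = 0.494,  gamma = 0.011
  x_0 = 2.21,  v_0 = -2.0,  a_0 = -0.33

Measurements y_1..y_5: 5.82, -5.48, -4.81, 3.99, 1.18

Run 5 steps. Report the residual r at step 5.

resid = 4.8838

step 1: x_pred=-0.0017  r=5.8217  x^+=1.6109  v^+=0.4829  a^+=-0.2069
step 2: x_pred=1.9959  r=-7.4759  x^+=-0.0749  v^+=-3.3488  a^+=-0.3650
step 3: x_pred=-3.6806  r=-1.1294  x^+=-3.9934  v^+=-4.2681  a^+=-0.3889
step 4: x_pred=-8.5491  r=12.5391  x^+=-5.0758  v^+=1.4082  a^+=-0.1237
step 5: x_pred=-3.7038  r=4.8838  x^+=-2.3510  v^+=3.6473  a^+=-0.0204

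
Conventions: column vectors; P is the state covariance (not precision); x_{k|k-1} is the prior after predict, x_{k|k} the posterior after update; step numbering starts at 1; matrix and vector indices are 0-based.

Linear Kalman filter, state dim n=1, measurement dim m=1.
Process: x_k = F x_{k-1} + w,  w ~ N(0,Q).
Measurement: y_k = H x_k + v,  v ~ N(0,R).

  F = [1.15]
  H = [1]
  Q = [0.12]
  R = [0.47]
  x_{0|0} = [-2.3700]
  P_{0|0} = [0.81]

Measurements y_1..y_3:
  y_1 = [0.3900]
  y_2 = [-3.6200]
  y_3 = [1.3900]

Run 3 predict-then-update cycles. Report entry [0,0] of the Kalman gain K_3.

step 1: x^-=[-2.7255]  P^-=[1.1912]  S=[1.6612]  K=[0.7171]  nu=[3.1155]  x^+=[-0.4914]  P^+=[0.3370]
step 2: x^-=[-0.5652]  P^-=[0.5657]  S=[1.0357]  K=[0.5462]  nu=[-3.0548]  x^+=[-2.2337]  P^+=[0.2567]
step 3: x^-=[-2.5688]  P^-=[0.4595]  S=[0.9295]  K=[0.4944]  nu=[3.9588]  x^+=[-0.6117]  P^+=[0.2323]

K[0,0] = 0.4944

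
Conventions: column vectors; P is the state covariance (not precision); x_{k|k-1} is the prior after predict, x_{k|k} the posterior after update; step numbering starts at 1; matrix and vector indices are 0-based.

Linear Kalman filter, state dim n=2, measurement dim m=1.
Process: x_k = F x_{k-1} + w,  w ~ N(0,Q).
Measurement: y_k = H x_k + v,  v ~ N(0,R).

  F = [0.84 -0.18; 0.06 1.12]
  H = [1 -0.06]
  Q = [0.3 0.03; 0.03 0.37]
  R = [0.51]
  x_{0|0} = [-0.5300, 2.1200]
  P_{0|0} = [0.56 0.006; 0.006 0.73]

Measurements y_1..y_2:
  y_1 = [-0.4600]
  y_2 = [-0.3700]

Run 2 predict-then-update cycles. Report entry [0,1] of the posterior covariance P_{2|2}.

step 1: x^-=[-0.8268, 2.3426]  P^-=[0.7170 -0.0834; -0.0834 1.2885]  S=[1.2416]  K=[0.5815; -0.1294]  nu=[0.5074]  x^+=[-0.5318, 2.2769]  P^+=[0.2972 0.0101; 0.0101 1.2677]
step 2: x^-=[-0.8565, 2.5183]  P^-=[0.5477 -0.2012; -0.2012 1.9627]  S=[1.0889]  K=[0.5141; -0.2929]  nu=[0.6376]  x^+=[-0.5288, 2.3315]  P^+=[0.2599 -0.0373; -0.0373 1.8692]

P_post[0,1] = -0.0373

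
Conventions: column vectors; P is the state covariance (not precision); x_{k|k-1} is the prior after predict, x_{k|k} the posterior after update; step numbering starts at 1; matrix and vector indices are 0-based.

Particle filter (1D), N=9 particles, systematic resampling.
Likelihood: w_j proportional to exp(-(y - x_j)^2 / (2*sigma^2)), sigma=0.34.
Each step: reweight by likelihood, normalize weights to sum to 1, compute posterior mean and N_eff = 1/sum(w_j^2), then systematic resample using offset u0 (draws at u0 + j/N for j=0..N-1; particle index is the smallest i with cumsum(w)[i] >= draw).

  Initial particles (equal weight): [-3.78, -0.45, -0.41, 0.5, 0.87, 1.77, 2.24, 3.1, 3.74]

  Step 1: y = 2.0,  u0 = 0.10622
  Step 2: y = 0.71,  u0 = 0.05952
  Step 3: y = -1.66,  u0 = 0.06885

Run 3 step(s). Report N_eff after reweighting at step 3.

step 1: w=[0.0000, 0.0000, 0.0000, 0.0000, 0.0025, 0.5021, 0.4920, 0.0034, 0.0000]  mean=2.0034  Neff=2.0236  idx=[5, 5, 5, 5, 6, 6, 6, 6, 6]
step 2: w=[0.2484, 0.2484, 0.2484, 0.2484, 0.0013, 0.0013, 0.0013, 0.0013, 0.0013]  mean=1.7730  Neff=4.0517  idx=[0, 0, 1, 1, 2, 2, 2, 3, 3]
step 3: w=[0.1111, 0.1111, 0.1111, 0.1111, 0.1111, 0.1111, 0.1111, 0.1111, 0.1111]  mean=1.7700  Neff=9.0000  idx=[0, 1, 2, 3, 4, 5, 6, 7, 8]

N_eff = 9.0000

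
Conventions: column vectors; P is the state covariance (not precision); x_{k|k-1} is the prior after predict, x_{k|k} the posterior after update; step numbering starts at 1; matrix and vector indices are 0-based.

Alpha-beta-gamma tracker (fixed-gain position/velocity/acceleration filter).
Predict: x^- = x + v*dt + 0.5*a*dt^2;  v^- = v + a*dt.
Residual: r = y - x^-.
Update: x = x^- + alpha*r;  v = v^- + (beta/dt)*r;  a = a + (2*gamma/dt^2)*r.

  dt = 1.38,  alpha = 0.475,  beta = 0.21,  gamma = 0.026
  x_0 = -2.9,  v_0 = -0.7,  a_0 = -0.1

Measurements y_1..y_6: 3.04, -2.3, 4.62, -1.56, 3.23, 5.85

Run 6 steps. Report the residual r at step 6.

step 1: x_pred=-3.9612  r=7.0012  x^+=-0.6356  v^+=0.2274  a^+=0.0912
step 2: x_pred=-0.2350  r=-2.0650  x^+=-1.2159  v^+=0.0390  a^+=0.0348
step 3: x_pred=-1.1290  r=5.7490  x^+=1.6018  v^+=0.9618  a^+=0.1918
step 4: x_pred=3.1117  r=-4.6717  x^+=0.8926  v^+=0.5155  a^+=0.0642
step 5: x_pred=1.6652  r=1.5648  x^+=2.4085  v^+=0.8423  a^+=0.1069
step 6: x_pred=3.6726  r=2.1774  x^+=4.7069  v^+=1.3212  a^+=0.1664

resid = 2.1774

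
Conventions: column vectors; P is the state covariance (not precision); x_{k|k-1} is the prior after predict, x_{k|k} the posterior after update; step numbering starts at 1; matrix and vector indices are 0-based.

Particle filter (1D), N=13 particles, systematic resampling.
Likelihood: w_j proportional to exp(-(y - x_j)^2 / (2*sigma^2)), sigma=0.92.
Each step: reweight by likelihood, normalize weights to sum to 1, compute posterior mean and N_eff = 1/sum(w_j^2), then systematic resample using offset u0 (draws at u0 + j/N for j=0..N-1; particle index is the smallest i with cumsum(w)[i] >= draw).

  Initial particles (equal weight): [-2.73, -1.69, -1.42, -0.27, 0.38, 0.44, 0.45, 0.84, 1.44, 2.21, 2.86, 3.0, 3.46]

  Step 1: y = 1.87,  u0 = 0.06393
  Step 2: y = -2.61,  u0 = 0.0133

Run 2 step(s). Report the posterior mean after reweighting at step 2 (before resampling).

post_mean = 0.4922

step 1: w=[0.0000, 0.0001, 0.0004, 0.0147, 0.0591, 0.0655, 0.0666, 0.1171, 0.1965, 0.2048, 0.1229, 0.1031, 0.0492]  mean=1.7416  Neff=7.4148  idx=[4, 6, 7, 7, 8, 8, 9, 9, 9, 10, 10, 11, 12]
step 2: w=[0.4649, 0.3620, 0.0808, 0.0808, 0.0057, 0.0057, 0.0001, 0.0001, 0.0001, 0.0000, 0.0000, 0.0000, 0.0000]  mean=0.4922  Neff=2.7761  idx=[0, 0, 0, 0, 0, 0, 1, 1, 1, 1, 1, 2, 3]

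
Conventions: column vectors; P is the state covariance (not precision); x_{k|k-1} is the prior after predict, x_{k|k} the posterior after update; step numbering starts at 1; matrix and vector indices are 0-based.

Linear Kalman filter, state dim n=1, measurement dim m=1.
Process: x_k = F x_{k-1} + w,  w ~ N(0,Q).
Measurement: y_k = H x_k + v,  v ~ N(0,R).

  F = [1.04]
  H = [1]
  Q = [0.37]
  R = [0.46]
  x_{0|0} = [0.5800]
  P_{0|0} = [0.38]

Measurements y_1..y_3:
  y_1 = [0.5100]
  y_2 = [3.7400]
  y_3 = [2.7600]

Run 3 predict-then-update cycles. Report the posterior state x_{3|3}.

step 1: x^-=[0.6032]  P^-=[0.7810]  S=[1.2410]  K=[0.6293]  nu=[-0.0932]  x^+=[0.5445]  P^+=[0.2895]
step 2: x^-=[0.5663]  P^-=[0.6831]  S=[1.1431]  K=[0.5976]  nu=[3.1737]  x^+=[2.4629]  P^+=[0.2749]
step 3: x^-=[2.5614]  P^-=[0.6673]  S=[1.1273]  K=[0.5920]  nu=[0.1986]  x^+=[2.6790]  P^+=[0.2723]

x_post = [2.6790]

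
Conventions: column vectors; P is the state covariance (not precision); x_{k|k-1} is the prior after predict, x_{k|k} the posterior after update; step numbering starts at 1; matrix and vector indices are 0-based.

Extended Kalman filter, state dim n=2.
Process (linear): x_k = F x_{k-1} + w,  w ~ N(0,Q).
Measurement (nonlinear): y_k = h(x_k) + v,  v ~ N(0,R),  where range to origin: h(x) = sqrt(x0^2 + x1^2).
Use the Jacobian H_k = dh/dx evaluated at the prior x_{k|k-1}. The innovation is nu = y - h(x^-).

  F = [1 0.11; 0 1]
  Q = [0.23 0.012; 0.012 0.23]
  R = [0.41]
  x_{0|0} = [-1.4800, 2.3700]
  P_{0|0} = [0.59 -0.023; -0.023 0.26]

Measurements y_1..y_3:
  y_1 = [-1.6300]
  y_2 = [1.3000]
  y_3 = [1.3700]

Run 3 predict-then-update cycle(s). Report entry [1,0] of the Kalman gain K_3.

K[1,0] = 0.2982

step 1: x^-=[-1.2193, 2.3700]  P^-=[0.8181 0.0176; 0.0176 0.4900]  H_jac=[-0.4575 0.8892]  S=[0.9543]  K=[-0.3758; 0.4481]  nu=[-4.2953]  x^+=[0.3947, 0.4452]  P^+=[0.6833 0.1783; 0.1783 0.2984]
step 2: x^-=[0.4437, 0.4452]  P^-=[0.9562 0.2231; 0.2231 0.5284]  H_jac=[0.7059 0.7083]  S=[1.3746]  K=[0.6060; 0.3868]  nu=[0.6715]  x^+=[0.8506, 0.7049]  P^+=[0.4514 -0.0991; -0.0991 0.3227]
step 3: x^-=[0.9281, 0.7049]  P^-=[0.6635 -0.0516; -0.0516 0.5527]  H_jac=[0.7963 0.6048]  S=[0.9832]  K=[0.5056; 0.2982]  nu=[0.2045]  x^+=[1.0315, 0.7659]  P^+=[0.4121 -0.1998; -0.1998 0.4652]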